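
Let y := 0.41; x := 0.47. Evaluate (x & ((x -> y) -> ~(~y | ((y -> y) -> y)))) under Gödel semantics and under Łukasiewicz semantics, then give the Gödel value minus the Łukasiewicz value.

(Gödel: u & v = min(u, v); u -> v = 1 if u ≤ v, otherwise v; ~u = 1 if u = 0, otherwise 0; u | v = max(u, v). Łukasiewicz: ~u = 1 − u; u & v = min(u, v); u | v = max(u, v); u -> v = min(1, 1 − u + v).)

Gödel evaluation:
  (x -> y): 0.47 > 0.41, so result = 0.41
  ~y: Gödel ¬ of 0.41 = 0 (operand ≠ 0)
  (y -> y): 0.41 ≤ 0.41, so result = 1
  ((y -> y) -> y): 1 > 0.41, so result = 0.41
  (~y | ((y -> y) -> y)) = max(0, 0.41) = 0.41
  ~(~y | ((y -> y) -> y)): Gödel ¬ of 0.41 = 0 (operand ≠ 0)
  ((x -> y) -> ~(~y | ((y -> y) -> y))): 0.41 > 0, so result = 0
  (x & ((x -> y) -> ~(~y | ((y -> y) -> y)))) = min(0.47, 0) = 0
  Gödel value = 0
Łukasiewicz evaluation:
  (x -> y): min(1, 1 − 0.47 + 0.41) = 0.94
  ~y: Łukasiewicz ¬ gives 1 − 0.41 = 0.59
  (y -> y): min(1, 1 − 0.41 + 0.41) = 1
  ((y -> y) -> y): min(1, 1 − 1 + 0.41) = 0.41
  (~y | ((y -> y) -> y)) = max(0.59, 0.41) = 0.59
  ~(~y | ((y -> y) -> y)): Łukasiewicz ¬ gives 1 − 0.59 = 0.41
  ((x -> y) -> ~(~y | ((y -> y) -> y))): min(1, 1 − 0.94 + 0.41) = 0.47
  (x & ((x -> y) -> ~(~y | ((y -> y) -> y)))) = min(0.47, 0.47) = 0.47
  Łukasiewicz value = 0.47
Difference: 0 − 0.47 = -0.47

-0.47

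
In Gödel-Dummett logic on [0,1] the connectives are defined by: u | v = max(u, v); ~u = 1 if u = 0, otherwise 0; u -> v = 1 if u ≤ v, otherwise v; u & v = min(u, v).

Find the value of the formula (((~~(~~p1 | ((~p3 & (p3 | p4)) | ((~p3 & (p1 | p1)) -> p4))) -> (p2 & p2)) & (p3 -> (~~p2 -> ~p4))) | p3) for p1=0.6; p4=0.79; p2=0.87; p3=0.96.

~p1: Gödel ¬ of 0.6 = 0 (operand ≠ 0)
~~p1: Gödel ¬ of 0 = 1 (operand is 0)
~p3: Gödel ¬ of 0.96 = 0 (operand ≠ 0)
(p3 | p4) = max(0.96, 0.79) = 0.96
(~p3 & (p3 | p4)) = min(0, 0.96) = 0
~p3: Gödel ¬ of 0.96 = 0 (operand ≠ 0)
(p1 | p1) = max(0.6, 0.6) = 0.6
(~p3 & (p1 | p1)) = min(0, 0.6) = 0
((~p3 & (p1 | p1)) -> p4): 0 ≤ 0.79, so result = 1
((~p3 & (p3 | p4)) | ((~p3 & (p1 | p1)) -> p4)) = max(0, 1) = 1
(~~p1 | ((~p3 & (p3 | p4)) | ((~p3 & (p1 | p1)) -> p4))) = max(1, 1) = 1
~(~~p1 | ((~p3 & (p3 | p4)) | ((~p3 & (p1 | p1)) -> p4))): Gödel ¬ of 1 = 0 (operand ≠ 0)
~~(~~p1 | ((~p3 & (p3 | p4)) | ((~p3 & (p1 | p1)) -> p4))): Gödel ¬ of 0 = 1 (operand is 0)
(p2 & p2) = min(0.87, 0.87) = 0.87
(~~(~~p1 | ((~p3 & (p3 | p4)) | ((~p3 & (p1 | p1)) -> p4))) -> (p2 & p2)): 1 > 0.87, so result = 0.87
~p2: Gödel ¬ of 0.87 = 0 (operand ≠ 0)
~~p2: Gödel ¬ of 0 = 1 (operand is 0)
~p4: Gödel ¬ of 0.79 = 0 (operand ≠ 0)
(~~p2 -> ~p4): 1 > 0, so result = 0
(p3 -> (~~p2 -> ~p4)): 0.96 > 0, so result = 0
((~~(~~p1 | ((~p3 & (p3 | p4)) | ((~p3 & (p1 | p1)) -> p4))) -> (p2 & p2)) & (p3 -> (~~p2 -> ~p4))) = min(0.87, 0) = 0
(((~~(~~p1 | ((~p3 & (p3 | p4)) | ((~p3 & (p1 | p1)) -> p4))) -> (p2 & p2)) & (p3 -> (~~p2 -> ~p4))) | p3) = max(0, 0.96) = 0.96

0.96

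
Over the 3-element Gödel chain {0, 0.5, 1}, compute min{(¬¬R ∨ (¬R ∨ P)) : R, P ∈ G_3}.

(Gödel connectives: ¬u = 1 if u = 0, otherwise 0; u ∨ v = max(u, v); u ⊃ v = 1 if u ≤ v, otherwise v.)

1.00

Every assignment gives 1. For instance at R = 0, P = 0:
  ¬R: Gödel ¬ of 0 = 1 (operand is 0)
  ¬¬R: Gödel ¬ of 1 = 0 (operand ≠ 0)
  ¬R: Gödel ¬ of 0 = 1 (operand is 0)
  (¬R ∨ P) = max(1, 0) = 1
  (¬¬R ∨ (¬R ∨ P)) = max(0, 1) = 1
All 9 assignments give value 1 — the formula is a G_3-tautology.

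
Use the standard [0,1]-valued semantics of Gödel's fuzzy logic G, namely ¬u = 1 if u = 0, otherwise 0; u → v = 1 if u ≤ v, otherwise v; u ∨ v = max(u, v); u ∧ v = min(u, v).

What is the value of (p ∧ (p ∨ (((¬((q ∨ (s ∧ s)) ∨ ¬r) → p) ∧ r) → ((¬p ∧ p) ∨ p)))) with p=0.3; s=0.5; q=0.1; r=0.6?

(s ∧ s) = min(0.5, 0.5) = 0.5
(q ∨ (s ∧ s)) = max(0.1, 0.5) = 0.5
¬r: Gödel ¬ of 0.6 = 0 (operand ≠ 0)
((q ∨ (s ∧ s)) ∨ ¬r) = max(0.5, 0) = 0.5
¬((q ∨ (s ∧ s)) ∨ ¬r): Gödel ¬ of 0.5 = 0 (operand ≠ 0)
(¬((q ∨ (s ∧ s)) ∨ ¬r) → p): 0 ≤ 0.3, so result = 1
((¬((q ∨ (s ∧ s)) ∨ ¬r) → p) ∧ r) = min(1, 0.6) = 0.6
¬p: Gödel ¬ of 0.3 = 0 (operand ≠ 0)
(¬p ∧ p) = min(0, 0.3) = 0
((¬p ∧ p) ∨ p) = max(0, 0.3) = 0.3
(((¬((q ∨ (s ∧ s)) ∨ ¬r) → p) ∧ r) → ((¬p ∧ p) ∨ p)): 0.6 > 0.3, so result = 0.3
(p ∨ (((¬((q ∨ (s ∧ s)) ∨ ¬r) → p) ∧ r) → ((¬p ∧ p) ∨ p))) = max(0.3, 0.3) = 0.3
(p ∧ (p ∨ (((¬((q ∨ (s ∧ s)) ∨ ¬r) → p) ∧ r) → ((¬p ∧ p) ∨ p)))) = min(0.3, 0.3) = 0.3

0.30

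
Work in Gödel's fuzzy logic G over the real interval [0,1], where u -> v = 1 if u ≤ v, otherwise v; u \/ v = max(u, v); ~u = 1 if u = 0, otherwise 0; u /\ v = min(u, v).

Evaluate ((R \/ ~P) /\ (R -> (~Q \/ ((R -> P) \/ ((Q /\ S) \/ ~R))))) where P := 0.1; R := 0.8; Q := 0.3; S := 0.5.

0.30

~P: Gödel ¬ of 0.1 = 0 (operand ≠ 0)
(R \/ ~P) = max(0.8, 0) = 0.8
~Q: Gödel ¬ of 0.3 = 0 (operand ≠ 0)
(R -> P): 0.8 > 0.1, so result = 0.1
(Q /\ S) = min(0.3, 0.5) = 0.3
~R: Gödel ¬ of 0.8 = 0 (operand ≠ 0)
((Q /\ S) \/ ~R) = max(0.3, 0) = 0.3
((R -> P) \/ ((Q /\ S) \/ ~R)) = max(0.1, 0.3) = 0.3
(~Q \/ ((R -> P) \/ ((Q /\ S) \/ ~R))) = max(0, 0.3) = 0.3
(R -> (~Q \/ ((R -> P) \/ ((Q /\ S) \/ ~R)))): 0.8 > 0.3, so result = 0.3
((R \/ ~P) /\ (R -> (~Q \/ ((R -> P) \/ ((Q /\ S) \/ ~R))))) = min(0.8, 0.3) = 0.3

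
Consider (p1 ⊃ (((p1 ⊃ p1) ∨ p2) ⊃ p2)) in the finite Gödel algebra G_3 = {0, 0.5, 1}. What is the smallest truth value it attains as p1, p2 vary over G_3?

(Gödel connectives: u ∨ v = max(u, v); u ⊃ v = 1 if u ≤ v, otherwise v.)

0.00

The minimum is attained at p1 = 0.5, p2 = 0:
  (p1 ⊃ p1): 0.5 ≤ 0.5, so result = 1
  ((p1 ⊃ p1) ∨ p2) = max(1, 0) = 1
  (((p1 ⊃ p1) ∨ p2) ⊃ p2): 1 > 0, so result = 0
  (p1 ⊃ (((p1 ⊃ p1) ∨ p2) ⊃ p2)): 0.5 > 0, so result = 0
Checking all 9 assignments confirms none give a value below 0.00.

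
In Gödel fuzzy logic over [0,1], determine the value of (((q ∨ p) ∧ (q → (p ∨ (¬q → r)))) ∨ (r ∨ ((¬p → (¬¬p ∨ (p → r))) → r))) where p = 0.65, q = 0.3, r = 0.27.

(q ∨ p) = max(0.3, 0.65) = 0.65
¬q: Gödel ¬ of 0.3 = 0 (operand ≠ 0)
(¬q → r): 0 ≤ 0.27, so result = 1
(p ∨ (¬q → r)) = max(0.65, 1) = 1
(q → (p ∨ (¬q → r))): 0.3 ≤ 1, so result = 1
((q ∨ p) ∧ (q → (p ∨ (¬q → r)))) = min(0.65, 1) = 0.65
¬p: Gödel ¬ of 0.65 = 0 (operand ≠ 0)
¬p: Gödel ¬ of 0.65 = 0 (operand ≠ 0)
¬¬p: Gödel ¬ of 0 = 1 (operand is 0)
(p → r): 0.65 > 0.27, so result = 0.27
(¬¬p ∨ (p → r)) = max(1, 0.27) = 1
(¬p → (¬¬p ∨ (p → r))): 0 ≤ 1, so result = 1
((¬p → (¬¬p ∨ (p → r))) → r): 1 > 0.27, so result = 0.27
(r ∨ ((¬p → (¬¬p ∨ (p → r))) → r)) = max(0.27, 0.27) = 0.27
(((q ∨ p) ∧ (q → (p ∨ (¬q → r)))) ∨ (r ∨ ((¬p → (¬¬p ∨ (p → r))) → r))) = max(0.65, 0.27) = 0.65

0.65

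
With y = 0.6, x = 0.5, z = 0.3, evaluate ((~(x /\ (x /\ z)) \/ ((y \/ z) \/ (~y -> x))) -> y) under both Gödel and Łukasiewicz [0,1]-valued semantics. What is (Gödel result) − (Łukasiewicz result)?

Gödel evaluation:
  (x /\ z) = min(0.5, 0.3) = 0.3
  (x /\ (x /\ z)) = min(0.5, 0.3) = 0.3
  ~(x /\ (x /\ z)): Gödel ¬ of 0.3 = 0 (operand ≠ 0)
  (y \/ z) = max(0.6, 0.3) = 0.6
  ~y: Gödel ¬ of 0.6 = 0 (operand ≠ 0)
  (~y -> x): 0 ≤ 0.5, so result = 1
  ((y \/ z) \/ (~y -> x)) = max(0.6, 1) = 1
  (~(x /\ (x /\ z)) \/ ((y \/ z) \/ (~y -> x))) = max(0, 1) = 1
  ((~(x /\ (x /\ z)) \/ ((y \/ z) \/ (~y -> x))) -> y): 1 > 0.6, so result = 0.6
  Gödel value = 0.6
Łukasiewicz evaluation:
  (x /\ z) = min(0.5, 0.3) = 0.3
  (x /\ (x /\ z)) = min(0.5, 0.3) = 0.3
  ~(x /\ (x /\ z)): Łukasiewicz ¬ gives 1 − 0.3 = 0.7
  (y \/ z) = max(0.6, 0.3) = 0.6
  ~y: Łukasiewicz ¬ gives 1 − 0.6 = 0.4
  (~y -> x): min(1, 1 − 0.4 + 0.5) = 1
  ((y \/ z) \/ (~y -> x)) = max(0.6, 1) = 1
  (~(x /\ (x /\ z)) \/ ((y \/ z) \/ (~y -> x))) = max(0.7, 1) = 1
  ((~(x /\ (x /\ z)) \/ ((y \/ z) \/ (~y -> x))) -> y): min(1, 1 − 1 + 0.6) = 0.6
  Łukasiewicz value = 0.6
Difference: 0.6 − 0.6 = 0.00

0.00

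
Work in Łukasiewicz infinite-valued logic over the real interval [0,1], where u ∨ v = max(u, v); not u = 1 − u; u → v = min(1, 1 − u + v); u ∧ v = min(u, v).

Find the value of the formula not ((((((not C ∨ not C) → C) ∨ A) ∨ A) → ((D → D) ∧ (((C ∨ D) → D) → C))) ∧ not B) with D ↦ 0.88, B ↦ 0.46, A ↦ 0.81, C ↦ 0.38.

not C: Łukasiewicz ¬ gives 1 − 0.38 = 0.62
not C: Łukasiewicz ¬ gives 1 − 0.38 = 0.62
(not C ∨ not C) = max(0.62, 0.62) = 0.62
((not C ∨ not C) → C): min(1, 1 − 0.62 + 0.38) = 0.76
(((not C ∨ not C) → C) ∨ A) = max(0.76, 0.81) = 0.81
((((not C ∨ not C) → C) ∨ A) ∨ A) = max(0.81, 0.81) = 0.81
(D → D): min(1, 1 − 0.88 + 0.88) = 1
(C ∨ D) = max(0.38, 0.88) = 0.88
((C ∨ D) → D): min(1, 1 − 0.88 + 0.88) = 1
(((C ∨ D) → D) → C): min(1, 1 − 1 + 0.38) = 0.38
((D → D) ∧ (((C ∨ D) → D) → C)) = min(1, 0.38) = 0.38
(((((not C ∨ not C) → C) ∨ A) ∨ A) → ((D → D) ∧ (((C ∨ D) → D) → C))): min(1, 1 − 0.81 + 0.38) = 0.57
not B: Łukasiewicz ¬ gives 1 − 0.46 = 0.54
((((((not C ∨ not C) → C) ∨ A) ∨ A) → ((D → D) ∧ (((C ∨ D) → D) → C))) ∧ not B) = min(0.57, 0.54) = 0.54
not ((((((not C ∨ not C) → C) ∨ A) ∨ A) → ((D → D) ∧ (((C ∨ D) → D) → C))) ∧ not B): Łukasiewicz ¬ gives 1 − 0.54 = 0.46

0.46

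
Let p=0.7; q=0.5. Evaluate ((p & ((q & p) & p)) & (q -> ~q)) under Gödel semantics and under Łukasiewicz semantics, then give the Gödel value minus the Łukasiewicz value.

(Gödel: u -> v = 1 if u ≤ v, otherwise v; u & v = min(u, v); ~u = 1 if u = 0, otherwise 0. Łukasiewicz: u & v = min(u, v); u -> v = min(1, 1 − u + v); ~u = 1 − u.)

Gödel evaluation:
  (q & p) = min(0.5, 0.7) = 0.5
  ((q & p) & p) = min(0.5, 0.7) = 0.5
  (p & ((q & p) & p)) = min(0.7, 0.5) = 0.5
  ~q: Gödel ¬ of 0.5 = 0 (operand ≠ 0)
  (q -> ~q): 0.5 > 0, so result = 0
  ((p & ((q & p) & p)) & (q -> ~q)) = min(0.5, 0) = 0
  Gödel value = 0
Łukasiewicz evaluation:
  (q & p) = min(0.5, 0.7) = 0.5
  ((q & p) & p) = min(0.5, 0.7) = 0.5
  (p & ((q & p) & p)) = min(0.7, 0.5) = 0.5
  ~q: Łukasiewicz ¬ gives 1 − 0.5 = 0.5
  (q -> ~q): min(1, 1 − 0.5 + 0.5) = 1
  ((p & ((q & p) & p)) & (q -> ~q)) = min(0.5, 1) = 0.5
  Łukasiewicz value = 0.5
Difference: 0 − 0.5 = -0.50

-0.50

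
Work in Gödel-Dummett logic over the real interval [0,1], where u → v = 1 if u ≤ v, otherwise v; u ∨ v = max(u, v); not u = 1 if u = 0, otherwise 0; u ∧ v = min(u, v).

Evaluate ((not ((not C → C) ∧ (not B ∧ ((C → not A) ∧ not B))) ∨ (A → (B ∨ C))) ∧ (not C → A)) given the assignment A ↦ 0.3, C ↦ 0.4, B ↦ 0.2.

1.00

not C: Gödel ¬ of 0.4 = 0 (operand ≠ 0)
(not C → C): 0 ≤ 0.4, so result = 1
not B: Gödel ¬ of 0.2 = 0 (operand ≠ 0)
not A: Gödel ¬ of 0.3 = 0 (operand ≠ 0)
(C → not A): 0.4 > 0, so result = 0
not B: Gödel ¬ of 0.2 = 0 (operand ≠ 0)
((C → not A) ∧ not B) = min(0, 0) = 0
(not B ∧ ((C → not A) ∧ not B)) = min(0, 0) = 0
((not C → C) ∧ (not B ∧ ((C → not A) ∧ not B))) = min(1, 0) = 0
not ((not C → C) ∧ (not B ∧ ((C → not A) ∧ not B))): Gödel ¬ of 0 = 1 (operand is 0)
(B ∨ C) = max(0.2, 0.4) = 0.4
(A → (B ∨ C)): 0.3 ≤ 0.4, so result = 1
(not ((not C → C) ∧ (not B ∧ ((C → not A) ∧ not B))) ∨ (A → (B ∨ C))) = max(1, 1) = 1
not C: Gödel ¬ of 0.4 = 0 (operand ≠ 0)
(not C → A): 0 ≤ 0.3, so result = 1
((not ((not C → C) ∧ (not B ∧ ((C → not A) ∧ not B))) ∨ (A → (B ∨ C))) ∧ (not C → A)) = min(1, 1) = 1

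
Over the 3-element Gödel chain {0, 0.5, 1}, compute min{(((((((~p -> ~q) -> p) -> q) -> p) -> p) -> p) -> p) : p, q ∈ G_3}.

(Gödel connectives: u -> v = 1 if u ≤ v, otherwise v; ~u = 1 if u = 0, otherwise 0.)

0.50

The minimum is attained at p = 0.5, q = 0:
  ~p: Gödel ¬ of 0.5 = 0 (operand ≠ 0)
  ~q: Gödel ¬ of 0 = 1 (operand is 0)
  (~p -> ~q): 0 ≤ 1, so result = 1
  ((~p -> ~q) -> p): 1 > 0.5, so result = 0.5
  (((~p -> ~q) -> p) -> q): 0.5 > 0, so result = 0
  ((((~p -> ~q) -> p) -> q) -> p): 0 ≤ 0.5, so result = 1
  (((((~p -> ~q) -> p) -> q) -> p) -> p): 1 > 0.5, so result = 0.5
  ((((((~p -> ~q) -> p) -> q) -> p) -> p) -> p): 0.5 ≤ 0.5, so result = 1
  (((((((~p -> ~q) -> p) -> q) -> p) -> p) -> p) -> p): 1 > 0.5, so result = 0.5
Checking all 9 assignments confirms none give a value below 0.50.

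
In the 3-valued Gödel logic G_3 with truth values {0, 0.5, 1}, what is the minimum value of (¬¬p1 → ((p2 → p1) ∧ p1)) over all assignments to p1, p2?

The minimum is attained at p1 = 0.5, p2 = 0:
  ¬p1: Gödel ¬ of 0.5 = 0 (operand ≠ 0)
  ¬¬p1: Gödel ¬ of 0 = 1 (operand is 0)
  (p2 → p1): 0 ≤ 0.5, so result = 1
  ((p2 → p1) ∧ p1) = min(1, 0.5) = 0.5
  (¬¬p1 → ((p2 → p1) ∧ p1)): 1 > 0.5, so result = 0.5
Checking all 9 assignments confirms none give a value below 0.50.

0.50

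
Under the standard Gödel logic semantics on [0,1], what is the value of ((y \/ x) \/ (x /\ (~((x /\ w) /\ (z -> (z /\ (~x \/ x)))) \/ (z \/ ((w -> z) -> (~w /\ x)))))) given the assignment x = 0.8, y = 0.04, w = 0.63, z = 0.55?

(y \/ x) = max(0.04, 0.8) = 0.8
(x /\ w) = min(0.8, 0.63) = 0.63
~x: Gödel ¬ of 0.8 = 0 (operand ≠ 0)
(~x \/ x) = max(0, 0.8) = 0.8
(z /\ (~x \/ x)) = min(0.55, 0.8) = 0.55
(z -> (z /\ (~x \/ x))): 0.55 ≤ 0.55, so result = 1
((x /\ w) /\ (z -> (z /\ (~x \/ x)))) = min(0.63, 1) = 0.63
~((x /\ w) /\ (z -> (z /\ (~x \/ x)))): Gödel ¬ of 0.63 = 0 (operand ≠ 0)
(w -> z): 0.63 > 0.55, so result = 0.55
~w: Gödel ¬ of 0.63 = 0 (operand ≠ 0)
(~w /\ x) = min(0, 0.8) = 0
((w -> z) -> (~w /\ x)): 0.55 > 0, so result = 0
(z \/ ((w -> z) -> (~w /\ x))) = max(0.55, 0) = 0.55
(~((x /\ w) /\ (z -> (z /\ (~x \/ x)))) \/ (z \/ ((w -> z) -> (~w /\ x)))) = max(0, 0.55) = 0.55
(x /\ (~((x /\ w) /\ (z -> (z /\ (~x \/ x)))) \/ (z \/ ((w -> z) -> (~w /\ x))))) = min(0.8, 0.55) = 0.55
((y \/ x) \/ (x /\ (~((x /\ w) /\ (z -> (z /\ (~x \/ x)))) \/ (z \/ ((w -> z) -> (~w /\ x)))))) = max(0.8, 0.55) = 0.8

0.80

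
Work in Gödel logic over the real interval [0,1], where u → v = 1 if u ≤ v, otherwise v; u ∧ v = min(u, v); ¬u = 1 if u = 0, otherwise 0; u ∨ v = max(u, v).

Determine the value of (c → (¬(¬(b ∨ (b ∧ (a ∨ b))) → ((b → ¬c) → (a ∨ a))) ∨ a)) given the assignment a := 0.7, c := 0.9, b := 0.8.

(a ∨ b) = max(0.7, 0.8) = 0.8
(b ∧ (a ∨ b)) = min(0.8, 0.8) = 0.8
(b ∨ (b ∧ (a ∨ b))) = max(0.8, 0.8) = 0.8
¬(b ∨ (b ∧ (a ∨ b))): Gödel ¬ of 0.8 = 0 (operand ≠ 0)
¬c: Gödel ¬ of 0.9 = 0 (operand ≠ 0)
(b → ¬c): 0.8 > 0, so result = 0
(a ∨ a) = max(0.7, 0.7) = 0.7
((b → ¬c) → (a ∨ a)): 0 ≤ 0.7, so result = 1
(¬(b ∨ (b ∧ (a ∨ b))) → ((b → ¬c) → (a ∨ a))): 0 ≤ 1, so result = 1
¬(¬(b ∨ (b ∧ (a ∨ b))) → ((b → ¬c) → (a ∨ a))): Gödel ¬ of 1 = 0 (operand ≠ 0)
(¬(¬(b ∨ (b ∧ (a ∨ b))) → ((b → ¬c) → (a ∨ a))) ∨ a) = max(0, 0.7) = 0.7
(c → (¬(¬(b ∨ (b ∧ (a ∨ b))) → ((b → ¬c) → (a ∨ a))) ∨ a)): 0.9 > 0.7, so result = 0.7

0.70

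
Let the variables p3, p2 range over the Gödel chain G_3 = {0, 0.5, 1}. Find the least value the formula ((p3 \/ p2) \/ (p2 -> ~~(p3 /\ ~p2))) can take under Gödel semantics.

The minimum is attained at p3 = 0, p2 = 0.5:
  (p3 \/ p2) = max(0, 0.5) = 0.5
  ~p2: Gödel ¬ of 0.5 = 0 (operand ≠ 0)
  (p3 /\ ~p2) = min(0, 0) = 0
  ~(p3 /\ ~p2): Gödel ¬ of 0 = 1 (operand is 0)
  ~~(p3 /\ ~p2): Gödel ¬ of 1 = 0 (operand ≠ 0)
  (p2 -> ~~(p3 /\ ~p2)): 0.5 > 0, so result = 0
  ((p3 \/ p2) \/ (p2 -> ~~(p3 /\ ~p2))) = max(0.5, 0) = 0.5
Checking all 9 assignments confirms none give a value below 0.50.

0.50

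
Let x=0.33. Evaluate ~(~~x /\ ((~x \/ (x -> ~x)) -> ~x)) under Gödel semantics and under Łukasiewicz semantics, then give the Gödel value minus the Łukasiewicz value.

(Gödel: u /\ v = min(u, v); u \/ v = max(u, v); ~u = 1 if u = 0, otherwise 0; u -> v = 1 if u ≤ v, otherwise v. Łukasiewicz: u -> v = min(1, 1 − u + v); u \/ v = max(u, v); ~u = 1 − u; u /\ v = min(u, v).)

Gödel evaluation:
  ~x: Gödel ¬ of 0.33 = 0 (operand ≠ 0)
  ~~x: Gödel ¬ of 0 = 1 (operand is 0)
  ~x: Gödel ¬ of 0.33 = 0 (operand ≠ 0)
  ~x: Gödel ¬ of 0.33 = 0 (operand ≠ 0)
  (x -> ~x): 0.33 > 0, so result = 0
  (~x \/ (x -> ~x)) = max(0, 0) = 0
  ~x: Gödel ¬ of 0.33 = 0 (operand ≠ 0)
  ((~x \/ (x -> ~x)) -> ~x): 0 ≤ 0, so result = 1
  (~~x /\ ((~x \/ (x -> ~x)) -> ~x)) = min(1, 1) = 1
  ~(~~x /\ ((~x \/ (x -> ~x)) -> ~x)): Gödel ¬ of 1 = 0 (operand ≠ 0)
  Gödel value = 0
Łukasiewicz evaluation:
  ~x: Łukasiewicz ¬ gives 1 − 0.33 = 0.67
  ~~x: Łukasiewicz ¬ gives 1 − 0.67 = 0.33
  ~x: Łukasiewicz ¬ gives 1 − 0.33 = 0.67
  ~x: Łukasiewicz ¬ gives 1 − 0.33 = 0.67
  (x -> ~x): min(1, 1 − 0.33 + 0.67) = 1
  (~x \/ (x -> ~x)) = max(0.67, 1) = 1
  ~x: Łukasiewicz ¬ gives 1 − 0.33 = 0.67
  ((~x \/ (x -> ~x)) -> ~x): min(1, 1 − 1 + 0.67) = 0.67
  (~~x /\ ((~x \/ (x -> ~x)) -> ~x)) = min(0.33, 0.67) = 0.33
  ~(~~x /\ ((~x \/ (x -> ~x)) -> ~x)): Łukasiewicz ¬ gives 1 − 0.33 = 0.67
  Łukasiewicz value = 0.67
Difference: 0 − 0.67 = -0.67

-0.67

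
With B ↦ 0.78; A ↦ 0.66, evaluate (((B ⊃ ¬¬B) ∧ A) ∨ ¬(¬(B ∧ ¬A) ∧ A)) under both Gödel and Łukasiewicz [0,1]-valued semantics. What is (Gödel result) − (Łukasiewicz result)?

Gödel evaluation:
  ¬B: Gödel ¬ of 0.78 = 0 (operand ≠ 0)
  ¬¬B: Gödel ¬ of 0 = 1 (operand is 0)
  (B ⊃ ¬¬B): 0.78 ≤ 1, so result = 1
  ((B ⊃ ¬¬B) ∧ A) = min(1, 0.66) = 0.66
  ¬A: Gödel ¬ of 0.66 = 0 (operand ≠ 0)
  (B ∧ ¬A) = min(0.78, 0) = 0
  ¬(B ∧ ¬A): Gödel ¬ of 0 = 1 (operand is 0)
  (¬(B ∧ ¬A) ∧ A) = min(1, 0.66) = 0.66
  ¬(¬(B ∧ ¬A) ∧ A): Gödel ¬ of 0.66 = 0 (operand ≠ 0)
  (((B ⊃ ¬¬B) ∧ A) ∨ ¬(¬(B ∧ ¬A) ∧ A)) = max(0.66, 0) = 0.66
  Gödel value = 0.66
Łukasiewicz evaluation:
  ¬B: Łukasiewicz ¬ gives 1 − 0.78 = 0.22
  ¬¬B: Łukasiewicz ¬ gives 1 − 0.22 = 0.78
  (B ⊃ ¬¬B): min(1, 1 − 0.78 + 0.78) = 1
  ((B ⊃ ¬¬B) ∧ A) = min(1, 0.66) = 0.66
  ¬A: Łukasiewicz ¬ gives 1 − 0.66 = 0.34
  (B ∧ ¬A) = min(0.78, 0.34) = 0.34
  ¬(B ∧ ¬A): Łukasiewicz ¬ gives 1 − 0.34 = 0.66
  (¬(B ∧ ¬A) ∧ A) = min(0.66, 0.66) = 0.66
  ¬(¬(B ∧ ¬A) ∧ A): Łukasiewicz ¬ gives 1 − 0.66 = 0.34
  (((B ⊃ ¬¬B) ∧ A) ∨ ¬(¬(B ∧ ¬A) ∧ A)) = max(0.66, 0.34) = 0.66
  Łukasiewicz value = 0.66
Difference: 0.66 − 0.66 = 0.00

0.00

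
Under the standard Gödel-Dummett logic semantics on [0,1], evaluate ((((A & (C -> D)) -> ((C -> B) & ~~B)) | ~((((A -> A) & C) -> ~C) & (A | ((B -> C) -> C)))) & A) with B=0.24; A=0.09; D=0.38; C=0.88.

0.09

(C -> D): 0.88 > 0.38, so result = 0.38
(A & (C -> D)) = min(0.09, 0.38) = 0.09
(C -> B): 0.88 > 0.24, so result = 0.24
~B: Gödel ¬ of 0.24 = 0 (operand ≠ 0)
~~B: Gödel ¬ of 0 = 1 (operand is 0)
((C -> B) & ~~B) = min(0.24, 1) = 0.24
((A & (C -> D)) -> ((C -> B) & ~~B)): 0.09 ≤ 0.24, so result = 1
(A -> A): 0.09 ≤ 0.09, so result = 1
((A -> A) & C) = min(1, 0.88) = 0.88
~C: Gödel ¬ of 0.88 = 0 (operand ≠ 0)
(((A -> A) & C) -> ~C): 0.88 > 0, so result = 0
(B -> C): 0.24 ≤ 0.88, so result = 1
((B -> C) -> C): 1 > 0.88, so result = 0.88
(A | ((B -> C) -> C)) = max(0.09, 0.88) = 0.88
((((A -> A) & C) -> ~C) & (A | ((B -> C) -> C))) = min(0, 0.88) = 0
~((((A -> A) & C) -> ~C) & (A | ((B -> C) -> C))): Gödel ¬ of 0 = 1 (operand is 0)
(((A & (C -> D)) -> ((C -> B) & ~~B)) | ~((((A -> A) & C) -> ~C) & (A | ((B -> C) -> C)))) = max(1, 1) = 1
((((A & (C -> D)) -> ((C -> B) & ~~B)) | ~((((A -> A) & C) -> ~C) & (A | ((B -> C) -> C)))) & A) = min(1, 0.09) = 0.09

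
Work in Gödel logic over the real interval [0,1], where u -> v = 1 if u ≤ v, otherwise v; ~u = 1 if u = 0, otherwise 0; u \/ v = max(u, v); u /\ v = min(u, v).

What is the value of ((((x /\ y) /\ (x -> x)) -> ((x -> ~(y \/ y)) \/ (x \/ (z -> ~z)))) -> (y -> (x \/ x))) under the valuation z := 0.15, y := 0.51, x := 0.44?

(x /\ y) = min(0.44, 0.51) = 0.44
(x -> x): 0.44 ≤ 0.44, so result = 1
((x /\ y) /\ (x -> x)) = min(0.44, 1) = 0.44
(y \/ y) = max(0.51, 0.51) = 0.51
~(y \/ y): Gödel ¬ of 0.51 = 0 (operand ≠ 0)
(x -> ~(y \/ y)): 0.44 > 0, so result = 0
~z: Gödel ¬ of 0.15 = 0 (operand ≠ 0)
(z -> ~z): 0.15 > 0, so result = 0
(x \/ (z -> ~z)) = max(0.44, 0) = 0.44
((x -> ~(y \/ y)) \/ (x \/ (z -> ~z))) = max(0, 0.44) = 0.44
(((x /\ y) /\ (x -> x)) -> ((x -> ~(y \/ y)) \/ (x \/ (z -> ~z)))): 0.44 ≤ 0.44, so result = 1
(x \/ x) = max(0.44, 0.44) = 0.44
(y -> (x \/ x)): 0.51 > 0.44, so result = 0.44
((((x /\ y) /\ (x -> x)) -> ((x -> ~(y \/ y)) \/ (x \/ (z -> ~z)))) -> (y -> (x \/ x))): 1 > 0.44, so result = 0.44

0.44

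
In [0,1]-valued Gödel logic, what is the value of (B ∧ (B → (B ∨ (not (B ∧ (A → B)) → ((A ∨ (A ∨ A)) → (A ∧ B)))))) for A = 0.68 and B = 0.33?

0.33

(A → B): 0.68 > 0.33, so result = 0.33
(B ∧ (A → B)) = min(0.33, 0.33) = 0.33
not (B ∧ (A → B)): Gödel ¬ of 0.33 = 0 (operand ≠ 0)
(A ∨ A) = max(0.68, 0.68) = 0.68
(A ∨ (A ∨ A)) = max(0.68, 0.68) = 0.68
(A ∧ B) = min(0.68, 0.33) = 0.33
((A ∨ (A ∨ A)) → (A ∧ B)): 0.68 > 0.33, so result = 0.33
(not (B ∧ (A → B)) → ((A ∨ (A ∨ A)) → (A ∧ B))): 0 ≤ 0.33, so result = 1
(B ∨ (not (B ∧ (A → B)) → ((A ∨ (A ∨ A)) → (A ∧ B)))) = max(0.33, 1) = 1
(B → (B ∨ (not (B ∧ (A → B)) → ((A ∨ (A ∨ A)) → (A ∧ B))))): 0.33 ≤ 1, so result = 1
(B ∧ (B → (B ∨ (not (B ∧ (A → B)) → ((A ∨ (A ∨ A)) → (A ∧ B)))))) = min(0.33, 1) = 0.33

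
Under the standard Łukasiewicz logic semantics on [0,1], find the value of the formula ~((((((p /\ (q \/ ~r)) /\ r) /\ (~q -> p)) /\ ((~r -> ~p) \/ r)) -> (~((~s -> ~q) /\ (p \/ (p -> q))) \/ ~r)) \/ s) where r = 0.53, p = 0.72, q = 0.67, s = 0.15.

0.01

~r: Łukasiewicz ¬ gives 1 − 0.53 = 0.47
(q \/ ~r) = max(0.67, 0.47) = 0.67
(p /\ (q \/ ~r)) = min(0.72, 0.67) = 0.67
((p /\ (q \/ ~r)) /\ r) = min(0.67, 0.53) = 0.53
~q: Łukasiewicz ¬ gives 1 − 0.67 = 0.33
(~q -> p): min(1, 1 − 0.33 + 0.72) = 1
(((p /\ (q \/ ~r)) /\ r) /\ (~q -> p)) = min(0.53, 1) = 0.53
~r: Łukasiewicz ¬ gives 1 − 0.53 = 0.47
~p: Łukasiewicz ¬ gives 1 − 0.72 = 0.28
(~r -> ~p): min(1, 1 − 0.47 + 0.28) = 0.81
((~r -> ~p) \/ r) = max(0.81, 0.53) = 0.81
((((p /\ (q \/ ~r)) /\ r) /\ (~q -> p)) /\ ((~r -> ~p) \/ r)) = min(0.53, 0.81) = 0.53
~s: Łukasiewicz ¬ gives 1 − 0.15 = 0.85
~q: Łukasiewicz ¬ gives 1 − 0.67 = 0.33
(~s -> ~q): min(1, 1 − 0.85 + 0.33) = 0.48
(p -> q): min(1, 1 − 0.72 + 0.67) = 0.95
(p \/ (p -> q)) = max(0.72, 0.95) = 0.95
((~s -> ~q) /\ (p \/ (p -> q))) = min(0.48, 0.95) = 0.48
~((~s -> ~q) /\ (p \/ (p -> q))): Łukasiewicz ¬ gives 1 − 0.48 = 0.52
~r: Łukasiewicz ¬ gives 1 − 0.53 = 0.47
(~((~s -> ~q) /\ (p \/ (p -> q))) \/ ~r) = max(0.52, 0.47) = 0.52
(((((p /\ (q \/ ~r)) /\ r) /\ (~q -> p)) /\ ((~r -> ~p) \/ r)) -> (~((~s -> ~q) /\ (p \/ (p -> q))) \/ ~r)): min(1, 1 − 0.53 + 0.52) = 0.99
((((((p /\ (q \/ ~r)) /\ r) /\ (~q -> p)) /\ ((~r -> ~p) \/ r)) -> (~((~s -> ~q) /\ (p \/ (p -> q))) \/ ~r)) \/ s) = max(0.99, 0.15) = 0.99
~((((((p /\ (q \/ ~r)) /\ r) /\ (~q -> p)) /\ ((~r -> ~p) \/ r)) -> (~((~s -> ~q) /\ (p \/ (p -> q))) \/ ~r)) \/ s): Łukasiewicz ¬ gives 1 − 0.99 = 0.01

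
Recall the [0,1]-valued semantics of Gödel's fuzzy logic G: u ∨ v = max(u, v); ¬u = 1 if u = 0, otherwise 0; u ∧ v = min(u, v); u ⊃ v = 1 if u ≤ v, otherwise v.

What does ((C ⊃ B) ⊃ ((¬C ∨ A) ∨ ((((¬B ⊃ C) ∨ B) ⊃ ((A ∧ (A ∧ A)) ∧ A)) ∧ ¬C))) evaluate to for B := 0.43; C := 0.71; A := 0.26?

(C ⊃ B): 0.71 > 0.43, so result = 0.43
¬C: Gödel ¬ of 0.71 = 0 (operand ≠ 0)
(¬C ∨ A) = max(0, 0.26) = 0.26
¬B: Gödel ¬ of 0.43 = 0 (operand ≠ 0)
(¬B ⊃ C): 0 ≤ 0.71, so result = 1
((¬B ⊃ C) ∨ B) = max(1, 0.43) = 1
(A ∧ A) = min(0.26, 0.26) = 0.26
(A ∧ (A ∧ A)) = min(0.26, 0.26) = 0.26
((A ∧ (A ∧ A)) ∧ A) = min(0.26, 0.26) = 0.26
(((¬B ⊃ C) ∨ B) ⊃ ((A ∧ (A ∧ A)) ∧ A)): 1 > 0.26, so result = 0.26
¬C: Gödel ¬ of 0.71 = 0 (operand ≠ 0)
((((¬B ⊃ C) ∨ B) ⊃ ((A ∧ (A ∧ A)) ∧ A)) ∧ ¬C) = min(0.26, 0) = 0
((¬C ∨ A) ∨ ((((¬B ⊃ C) ∨ B) ⊃ ((A ∧ (A ∧ A)) ∧ A)) ∧ ¬C)) = max(0.26, 0) = 0.26
((C ⊃ B) ⊃ ((¬C ∨ A) ∨ ((((¬B ⊃ C) ∨ B) ⊃ ((A ∧ (A ∧ A)) ∧ A)) ∧ ¬C))): 0.43 > 0.26, so result = 0.26

0.26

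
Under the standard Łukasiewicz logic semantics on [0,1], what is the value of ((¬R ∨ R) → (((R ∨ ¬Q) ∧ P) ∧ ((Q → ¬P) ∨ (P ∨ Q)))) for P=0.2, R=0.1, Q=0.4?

¬R: Łukasiewicz ¬ gives 1 − 0.1 = 0.9
(¬R ∨ R) = max(0.9, 0.1) = 0.9
¬Q: Łukasiewicz ¬ gives 1 − 0.4 = 0.6
(R ∨ ¬Q) = max(0.1, 0.6) = 0.6
((R ∨ ¬Q) ∧ P) = min(0.6, 0.2) = 0.2
¬P: Łukasiewicz ¬ gives 1 − 0.2 = 0.8
(Q → ¬P): min(1, 1 − 0.4 + 0.8) = 1
(P ∨ Q) = max(0.2, 0.4) = 0.4
((Q → ¬P) ∨ (P ∨ Q)) = max(1, 0.4) = 1
(((R ∨ ¬Q) ∧ P) ∧ ((Q → ¬P) ∨ (P ∨ Q))) = min(0.2, 1) = 0.2
((¬R ∨ R) → (((R ∨ ¬Q) ∧ P) ∧ ((Q → ¬P) ∨ (P ∨ Q)))): min(1, 1 − 0.9 + 0.2) = 0.3

0.30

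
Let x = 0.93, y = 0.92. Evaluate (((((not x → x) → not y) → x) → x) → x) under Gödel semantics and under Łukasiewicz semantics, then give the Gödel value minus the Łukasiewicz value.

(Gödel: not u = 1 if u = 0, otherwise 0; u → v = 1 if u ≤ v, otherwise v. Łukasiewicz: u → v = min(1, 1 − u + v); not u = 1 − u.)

0.00

Gödel evaluation:
  not x: Gödel ¬ of 0.93 = 0 (operand ≠ 0)
  (not x → x): 0 ≤ 0.93, so result = 1
  not y: Gödel ¬ of 0.92 = 0 (operand ≠ 0)
  ((not x → x) → not y): 1 > 0, so result = 0
  (((not x → x) → not y) → x): 0 ≤ 0.93, so result = 1
  ((((not x → x) → not y) → x) → x): 1 > 0.93, so result = 0.93
  (((((not x → x) → not y) → x) → x) → x): 0.93 ≤ 0.93, so result = 1
  Gödel value = 1
Łukasiewicz evaluation:
  not x: Łukasiewicz ¬ gives 1 − 0.93 = 0.07
  (not x → x): min(1, 1 − 0.07 + 0.93) = 1
  not y: Łukasiewicz ¬ gives 1 − 0.92 = 0.08
  ((not x → x) → not y): min(1, 1 − 1 + 0.08) = 0.08
  (((not x → x) → not y) → x): min(1, 1 − 0.08 + 0.93) = 1
  ((((not x → x) → not y) → x) → x): min(1, 1 − 1 + 0.93) = 0.93
  (((((not x → x) → not y) → x) → x) → x): min(1, 1 − 0.93 + 0.93) = 1
  Łukasiewicz value = 1
Difference: 1 − 1 = 0.00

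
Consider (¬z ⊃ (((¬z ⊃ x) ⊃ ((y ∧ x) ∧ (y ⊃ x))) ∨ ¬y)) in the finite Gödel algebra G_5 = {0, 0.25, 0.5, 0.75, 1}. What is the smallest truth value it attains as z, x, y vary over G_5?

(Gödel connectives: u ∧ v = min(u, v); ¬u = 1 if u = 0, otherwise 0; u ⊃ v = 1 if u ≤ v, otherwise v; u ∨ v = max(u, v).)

0.25

The minimum is attained at z = 0, x = 0.5, y = 0.25:
  ¬z: Gödel ¬ of 0 = 1 (operand is 0)
  ¬z: Gödel ¬ of 0 = 1 (operand is 0)
  (¬z ⊃ x): 1 > 0.5, so result = 0.5
  (y ∧ x) = min(0.25, 0.5) = 0.25
  (y ⊃ x): 0.25 ≤ 0.5, so result = 1
  ((y ∧ x) ∧ (y ⊃ x)) = min(0.25, 1) = 0.25
  ((¬z ⊃ x) ⊃ ((y ∧ x) ∧ (y ⊃ x))): 0.5 > 0.25, so result = 0.25
  ¬y: Gödel ¬ of 0.25 = 0 (operand ≠ 0)
  (((¬z ⊃ x) ⊃ ((y ∧ x) ∧ (y ⊃ x))) ∨ ¬y) = max(0.25, 0) = 0.25
  (¬z ⊃ (((¬z ⊃ x) ⊃ ((y ∧ x) ∧ (y ⊃ x))) ∨ ¬y)): 1 > 0.25, so result = 0.25
Checking all 125 assignments confirms none give a value below 0.25.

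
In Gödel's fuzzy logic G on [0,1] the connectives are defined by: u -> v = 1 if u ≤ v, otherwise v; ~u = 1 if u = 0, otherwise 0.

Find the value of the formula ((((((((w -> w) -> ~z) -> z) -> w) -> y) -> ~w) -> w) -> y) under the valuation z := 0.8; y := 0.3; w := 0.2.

(w -> w): 0.2 ≤ 0.2, so result = 1
~z: Gödel ¬ of 0.8 = 0 (operand ≠ 0)
((w -> w) -> ~z): 1 > 0, so result = 0
(((w -> w) -> ~z) -> z): 0 ≤ 0.8, so result = 1
((((w -> w) -> ~z) -> z) -> w): 1 > 0.2, so result = 0.2
(((((w -> w) -> ~z) -> z) -> w) -> y): 0.2 ≤ 0.3, so result = 1
~w: Gödel ¬ of 0.2 = 0 (operand ≠ 0)
((((((w -> w) -> ~z) -> z) -> w) -> y) -> ~w): 1 > 0, so result = 0
(((((((w -> w) -> ~z) -> z) -> w) -> y) -> ~w) -> w): 0 ≤ 0.2, so result = 1
((((((((w -> w) -> ~z) -> z) -> w) -> y) -> ~w) -> w) -> y): 1 > 0.3, so result = 0.3

0.30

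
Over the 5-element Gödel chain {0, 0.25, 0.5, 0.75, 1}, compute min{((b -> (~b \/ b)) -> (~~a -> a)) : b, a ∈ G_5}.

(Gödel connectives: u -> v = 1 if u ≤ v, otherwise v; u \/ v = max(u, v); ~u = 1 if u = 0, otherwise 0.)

The minimum is attained at b = 0, a = 0.25:
  ~b: Gödel ¬ of 0 = 1 (operand is 0)
  (~b \/ b) = max(1, 0) = 1
  (b -> (~b \/ b)): 0 ≤ 1, so result = 1
  ~a: Gödel ¬ of 0.25 = 0 (operand ≠ 0)
  ~~a: Gödel ¬ of 0 = 1 (operand is 0)
  (~~a -> a): 1 > 0.25, so result = 0.25
  ((b -> (~b \/ b)) -> (~~a -> a)): 1 > 0.25, so result = 0.25
Checking all 25 assignments confirms none give a value below 0.25.

0.25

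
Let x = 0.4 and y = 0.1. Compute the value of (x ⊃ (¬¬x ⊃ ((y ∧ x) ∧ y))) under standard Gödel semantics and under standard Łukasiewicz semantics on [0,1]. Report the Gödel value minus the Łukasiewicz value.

Gödel evaluation:
  ¬x: Gödel ¬ of 0.4 = 0 (operand ≠ 0)
  ¬¬x: Gödel ¬ of 0 = 1 (operand is 0)
  (y ∧ x) = min(0.1, 0.4) = 0.1
  ((y ∧ x) ∧ y) = min(0.1, 0.1) = 0.1
  (¬¬x ⊃ ((y ∧ x) ∧ y)): 1 > 0.1, so result = 0.1
  (x ⊃ (¬¬x ⊃ ((y ∧ x) ∧ y))): 0.4 > 0.1, so result = 0.1
  Gödel value = 0.1
Łukasiewicz evaluation:
  ¬x: Łukasiewicz ¬ gives 1 − 0.4 = 0.6
  ¬¬x: Łukasiewicz ¬ gives 1 − 0.6 = 0.4
  (y ∧ x) = min(0.1, 0.4) = 0.1
  ((y ∧ x) ∧ y) = min(0.1, 0.1) = 0.1
  (¬¬x ⊃ ((y ∧ x) ∧ y)): min(1, 1 − 0.4 + 0.1) = 0.7
  (x ⊃ (¬¬x ⊃ ((y ∧ x) ∧ y))): min(1, 1 − 0.4 + 0.7) = 1
  Łukasiewicz value = 1
Difference: 0.1 − 1 = -0.90

-0.90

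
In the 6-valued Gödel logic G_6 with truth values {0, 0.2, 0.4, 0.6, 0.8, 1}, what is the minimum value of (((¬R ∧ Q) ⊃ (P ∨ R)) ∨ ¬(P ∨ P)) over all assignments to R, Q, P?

0.20

The minimum is attained at R = 0, Q = 0.4, P = 0.2:
  ¬R: Gödel ¬ of 0 = 1 (operand is 0)
  (¬R ∧ Q) = min(1, 0.4) = 0.4
  (P ∨ R) = max(0.2, 0) = 0.2
  ((¬R ∧ Q) ⊃ (P ∨ R)): 0.4 > 0.2, so result = 0.2
  (P ∨ P) = max(0.2, 0.2) = 0.2
  ¬(P ∨ P): Gödel ¬ of 0.2 = 0 (operand ≠ 0)
  (((¬R ∧ Q) ⊃ (P ∨ R)) ∨ ¬(P ∨ P)) = max(0.2, 0) = 0.2
Checking all 216 assignments confirms none give a value below 0.20.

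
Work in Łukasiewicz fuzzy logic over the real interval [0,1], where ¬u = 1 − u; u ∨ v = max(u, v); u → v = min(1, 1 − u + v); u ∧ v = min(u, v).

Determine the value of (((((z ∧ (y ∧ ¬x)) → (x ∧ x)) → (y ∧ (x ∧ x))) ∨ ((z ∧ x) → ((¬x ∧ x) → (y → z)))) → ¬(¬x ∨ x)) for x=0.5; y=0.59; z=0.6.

¬x: Łukasiewicz ¬ gives 1 − 0.5 = 0.5
(y ∧ ¬x) = min(0.59, 0.5) = 0.5
(z ∧ (y ∧ ¬x)) = min(0.6, 0.5) = 0.5
(x ∧ x) = min(0.5, 0.5) = 0.5
((z ∧ (y ∧ ¬x)) → (x ∧ x)): min(1, 1 − 0.5 + 0.5) = 1
(x ∧ x) = min(0.5, 0.5) = 0.5
(y ∧ (x ∧ x)) = min(0.59, 0.5) = 0.5
(((z ∧ (y ∧ ¬x)) → (x ∧ x)) → (y ∧ (x ∧ x))): min(1, 1 − 1 + 0.5) = 0.5
(z ∧ x) = min(0.6, 0.5) = 0.5
¬x: Łukasiewicz ¬ gives 1 − 0.5 = 0.5
(¬x ∧ x) = min(0.5, 0.5) = 0.5
(y → z): min(1, 1 − 0.59 + 0.6) = 1
((¬x ∧ x) → (y → z)): min(1, 1 − 0.5 + 1) = 1
((z ∧ x) → ((¬x ∧ x) → (y → z))): min(1, 1 − 0.5 + 1) = 1
((((z ∧ (y ∧ ¬x)) → (x ∧ x)) → (y ∧ (x ∧ x))) ∨ ((z ∧ x) → ((¬x ∧ x) → (y → z)))) = max(0.5, 1) = 1
¬x: Łukasiewicz ¬ gives 1 − 0.5 = 0.5
(¬x ∨ x) = max(0.5, 0.5) = 0.5
¬(¬x ∨ x): Łukasiewicz ¬ gives 1 − 0.5 = 0.5
(((((z ∧ (y ∧ ¬x)) → (x ∧ x)) → (y ∧ (x ∧ x))) ∨ ((z ∧ x) → ((¬x ∧ x) → (y → z)))) → ¬(¬x ∨ x)): min(1, 1 − 1 + 0.5) = 0.5

0.50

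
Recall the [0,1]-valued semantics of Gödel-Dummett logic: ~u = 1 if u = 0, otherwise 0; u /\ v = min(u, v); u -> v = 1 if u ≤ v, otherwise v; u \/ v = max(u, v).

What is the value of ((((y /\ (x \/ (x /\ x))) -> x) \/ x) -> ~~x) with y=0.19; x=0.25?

(x /\ x) = min(0.25, 0.25) = 0.25
(x \/ (x /\ x)) = max(0.25, 0.25) = 0.25
(y /\ (x \/ (x /\ x))) = min(0.19, 0.25) = 0.19
((y /\ (x \/ (x /\ x))) -> x): 0.19 ≤ 0.25, so result = 1
(((y /\ (x \/ (x /\ x))) -> x) \/ x) = max(1, 0.25) = 1
~x: Gödel ¬ of 0.25 = 0 (operand ≠ 0)
~~x: Gödel ¬ of 0 = 1 (operand is 0)
((((y /\ (x \/ (x /\ x))) -> x) \/ x) -> ~~x): 1 ≤ 1, so result = 1

1.00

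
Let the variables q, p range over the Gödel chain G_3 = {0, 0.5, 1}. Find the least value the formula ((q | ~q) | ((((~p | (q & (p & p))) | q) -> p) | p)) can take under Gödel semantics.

0.50

The minimum is attained at q = 0.5, p = 0:
  ~q: Gödel ¬ of 0.5 = 0 (operand ≠ 0)
  (q | ~q) = max(0.5, 0) = 0.5
  ~p: Gödel ¬ of 0 = 1 (operand is 0)
  (p & p) = min(0, 0) = 0
  (q & (p & p)) = min(0.5, 0) = 0
  (~p | (q & (p & p))) = max(1, 0) = 1
  ((~p | (q & (p & p))) | q) = max(1, 0.5) = 1
  (((~p | (q & (p & p))) | q) -> p): 1 > 0, so result = 0
  ((((~p | (q & (p & p))) | q) -> p) | p) = max(0, 0) = 0
  ((q | ~q) | ((((~p | (q & (p & p))) | q) -> p) | p)) = max(0.5, 0) = 0.5
Checking all 9 assignments confirms none give a value below 0.50.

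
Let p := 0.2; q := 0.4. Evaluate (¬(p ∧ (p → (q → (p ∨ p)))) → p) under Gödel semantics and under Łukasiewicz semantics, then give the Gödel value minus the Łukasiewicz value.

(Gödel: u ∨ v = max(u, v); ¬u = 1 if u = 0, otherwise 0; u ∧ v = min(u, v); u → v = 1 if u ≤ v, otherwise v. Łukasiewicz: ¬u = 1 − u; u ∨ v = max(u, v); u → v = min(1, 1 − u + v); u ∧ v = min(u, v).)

0.60

Gödel evaluation:
  (p ∨ p) = max(0.2, 0.2) = 0.2
  (q → (p ∨ p)): 0.4 > 0.2, so result = 0.2
  (p → (q → (p ∨ p))): 0.2 ≤ 0.2, so result = 1
  (p ∧ (p → (q → (p ∨ p)))) = min(0.2, 1) = 0.2
  ¬(p ∧ (p → (q → (p ∨ p)))): Gödel ¬ of 0.2 = 0 (operand ≠ 0)
  (¬(p ∧ (p → (q → (p ∨ p)))) → p): 0 ≤ 0.2, so result = 1
  Gödel value = 1
Łukasiewicz evaluation:
  (p ∨ p) = max(0.2, 0.2) = 0.2
  (q → (p ∨ p)): min(1, 1 − 0.4 + 0.2) = 0.8
  (p → (q → (p ∨ p))): min(1, 1 − 0.2 + 0.8) = 1
  (p ∧ (p → (q → (p ∨ p)))) = min(0.2, 1) = 0.2
  ¬(p ∧ (p → (q → (p ∨ p)))): Łukasiewicz ¬ gives 1 − 0.2 = 0.8
  (¬(p ∧ (p → (q → (p ∨ p)))) → p): min(1, 1 − 0.8 + 0.2) = 0.4
  Łukasiewicz value = 0.4
Difference: 1 − 0.4 = 0.60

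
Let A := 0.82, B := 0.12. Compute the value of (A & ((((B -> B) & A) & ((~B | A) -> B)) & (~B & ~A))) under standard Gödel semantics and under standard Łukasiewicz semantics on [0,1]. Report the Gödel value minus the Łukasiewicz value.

Gödel evaluation:
  (B -> B): 0.12 ≤ 0.12, so result = 1
  ((B -> B) & A) = min(1, 0.82) = 0.82
  ~B: Gödel ¬ of 0.12 = 0 (operand ≠ 0)
  (~B | A) = max(0, 0.82) = 0.82
  ((~B | A) -> B): 0.82 > 0.12, so result = 0.12
  (((B -> B) & A) & ((~B | A) -> B)) = min(0.82, 0.12) = 0.12
  ~B: Gödel ¬ of 0.12 = 0 (operand ≠ 0)
  ~A: Gödel ¬ of 0.82 = 0 (operand ≠ 0)
  (~B & ~A) = min(0, 0) = 0
  ((((B -> B) & A) & ((~B | A) -> B)) & (~B & ~A)) = min(0.12, 0) = 0
  (A & ((((B -> B) & A) & ((~B | A) -> B)) & (~B & ~A))) = min(0.82, 0) = 0
  Gödel value = 0
Łukasiewicz evaluation:
  (B -> B): min(1, 1 − 0.12 + 0.12) = 1
  ((B -> B) & A) = min(1, 0.82) = 0.82
  ~B: Łukasiewicz ¬ gives 1 − 0.12 = 0.88
  (~B | A) = max(0.88, 0.82) = 0.88
  ((~B | A) -> B): min(1, 1 − 0.88 + 0.12) = 0.24
  (((B -> B) & A) & ((~B | A) -> B)) = min(0.82, 0.24) = 0.24
  ~B: Łukasiewicz ¬ gives 1 − 0.12 = 0.88
  ~A: Łukasiewicz ¬ gives 1 − 0.82 = 0.18
  (~B & ~A) = min(0.88, 0.18) = 0.18
  ((((B -> B) & A) & ((~B | A) -> B)) & (~B & ~A)) = min(0.24, 0.18) = 0.18
  (A & ((((B -> B) & A) & ((~B | A) -> B)) & (~B & ~A))) = min(0.82, 0.18) = 0.18
  Łukasiewicz value = 0.18
Difference: 0 − 0.18 = -0.18

-0.18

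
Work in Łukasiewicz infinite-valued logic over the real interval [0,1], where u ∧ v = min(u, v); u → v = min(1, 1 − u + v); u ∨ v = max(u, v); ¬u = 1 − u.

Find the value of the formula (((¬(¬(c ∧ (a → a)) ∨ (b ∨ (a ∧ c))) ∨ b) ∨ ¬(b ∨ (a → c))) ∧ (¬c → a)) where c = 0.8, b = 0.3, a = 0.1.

(a → a): min(1, 1 − 0.1 + 0.1) = 1
(c ∧ (a → a)) = min(0.8, 1) = 0.8
¬(c ∧ (a → a)): Łukasiewicz ¬ gives 1 − 0.8 = 0.2
(a ∧ c) = min(0.1, 0.8) = 0.1
(b ∨ (a ∧ c)) = max(0.3, 0.1) = 0.3
(¬(c ∧ (a → a)) ∨ (b ∨ (a ∧ c))) = max(0.2, 0.3) = 0.3
¬(¬(c ∧ (a → a)) ∨ (b ∨ (a ∧ c))): Łukasiewicz ¬ gives 1 − 0.3 = 0.7
(¬(¬(c ∧ (a → a)) ∨ (b ∨ (a ∧ c))) ∨ b) = max(0.7, 0.3) = 0.7
(a → c): min(1, 1 − 0.1 + 0.8) = 1
(b ∨ (a → c)) = max(0.3, 1) = 1
¬(b ∨ (a → c)): Łukasiewicz ¬ gives 1 − 1 = 0
((¬(¬(c ∧ (a → a)) ∨ (b ∨ (a ∧ c))) ∨ b) ∨ ¬(b ∨ (a → c))) = max(0.7, 0) = 0.7
¬c: Łukasiewicz ¬ gives 1 − 0.8 = 0.2
(¬c → a): min(1, 1 − 0.2 + 0.1) = 0.9
(((¬(¬(c ∧ (a → a)) ∨ (b ∨ (a ∧ c))) ∨ b) ∨ ¬(b ∨ (a → c))) ∧ (¬c → a)) = min(0.7, 0.9) = 0.7

0.70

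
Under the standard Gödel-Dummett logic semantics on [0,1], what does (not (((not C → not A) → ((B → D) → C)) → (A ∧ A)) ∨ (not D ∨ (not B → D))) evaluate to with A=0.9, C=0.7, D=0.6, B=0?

not C: Gödel ¬ of 0.7 = 0 (operand ≠ 0)
not A: Gödel ¬ of 0.9 = 0 (operand ≠ 0)
(not C → not A): 0 ≤ 0, so result = 1
(B → D): 0 ≤ 0.6, so result = 1
((B → D) → C): 1 > 0.7, so result = 0.7
((not C → not A) → ((B → D) → C)): 1 > 0.7, so result = 0.7
(A ∧ A) = min(0.9, 0.9) = 0.9
(((not C → not A) → ((B → D) → C)) → (A ∧ A)): 0.7 ≤ 0.9, so result = 1
not (((not C → not A) → ((B → D) → C)) → (A ∧ A)): Gödel ¬ of 1 = 0 (operand ≠ 0)
not D: Gödel ¬ of 0.6 = 0 (operand ≠ 0)
not B: Gödel ¬ of 0 = 1 (operand is 0)
(not B → D): 1 > 0.6, so result = 0.6
(not D ∨ (not B → D)) = max(0, 0.6) = 0.6
(not (((not C → not A) → ((B → D) → C)) → (A ∧ A)) ∨ (not D ∨ (not B → D))) = max(0, 0.6) = 0.6

0.60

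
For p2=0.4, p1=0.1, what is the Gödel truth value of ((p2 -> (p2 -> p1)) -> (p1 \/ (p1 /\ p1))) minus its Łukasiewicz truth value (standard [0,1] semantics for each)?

Gödel evaluation:
  (p2 -> p1): 0.4 > 0.1, so result = 0.1
  (p2 -> (p2 -> p1)): 0.4 > 0.1, so result = 0.1
  (p1 /\ p1) = min(0.1, 0.1) = 0.1
  (p1 \/ (p1 /\ p1)) = max(0.1, 0.1) = 0.1
  ((p2 -> (p2 -> p1)) -> (p1 \/ (p1 /\ p1))): 0.1 ≤ 0.1, so result = 1
  Gödel value = 1
Łukasiewicz evaluation:
  (p2 -> p1): min(1, 1 − 0.4 + 0.1) = 0.7
  (p2 -> (p2 -> p1)): min(1, 1 − 0.4 + 0.7) = 1
  (p1 /\ p1) = min(0.1, 0.1) = 0.1
  (p1 \/ (p1 /\ p1)) = max(0.1, 0.1) = 0.1
  ((p2 -> (p2 -> p1)) -> (p1 \/ (p1 /\ p1))): min(1, 1 − 1 + 0.1) = 0.1
  Łukasiewicz value = 0.1
Difference: 1 − 0.1 = 0.90

0.90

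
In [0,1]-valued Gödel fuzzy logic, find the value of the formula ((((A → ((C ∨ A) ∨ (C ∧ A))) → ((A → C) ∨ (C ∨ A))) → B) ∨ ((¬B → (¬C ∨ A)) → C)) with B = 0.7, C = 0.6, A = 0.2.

0.70

(C ∨ A) = max(0.6, 0.2) = 0.6
(C ∧ A) = min(0.6, 0.2) = 0.2
((C ∨ A) ∨ (C ∧ A)) = max(0.6, 0.2) = 0.6
(A → ((C ∨ A) ∨ (C ∧ A))): 0.2 ≤ 0.6, so result = 1
(A → C): 0.2 ≤ 0.6, so result = 1
(C ∨ A) = max(0.6, 0.2) = 0.6
((A → C) ∨ (C ∨ A)) = max(1, 0.6) = 1
((A → ((C ∨ A) ∨ (C ∧ A))) → ((A → C) ∨ (C ∨ A))): 1 ≤ 1, so result = 1
(((A → ((C ∨ A) ∨ (C ∧ A))) → ((A → C) ∨ (C ∨ A))) → B): 1 > 0.7, so result = 0.7
¬B: Gödel ¬ of 0.7 = 0 (operand ≠ 0)
¬C: Gödel ¬ of 0.6 = 0 (operand ≠ 0)
(¬C ∨ A) = max(0, 0.2) = 0.2
(¬B → (¬C ∨ A)): 0 ≤ 0.2, so result = 1
((¬B → (¬C ∨ A)) → C): 1 > 0.6, so result = 0.6
((((A → ((C ∨ A) ∨ (C ∧ A))) → ((A → C) ∨ (C ∨ A))) → B) ∨ ((¬B → (¬C ∨ A)) → C)) = max(0.7, 0.6) = 0.7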